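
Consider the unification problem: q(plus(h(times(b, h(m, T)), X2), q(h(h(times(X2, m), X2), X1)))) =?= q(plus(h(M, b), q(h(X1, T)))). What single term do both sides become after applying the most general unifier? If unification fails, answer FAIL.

q(plus(h(times(b, h(m, h(times(b, m), b))), b), q(h(h(times(b, m), b), h(times(b, m), b)))))

Decompose q/1: plus(h(times(b, h(m, T)), X2), q(h(h(times(X2, m), X2), X1))) =?= plus(h(M, b), q(h(X1, T))).
Decompose plus/2: h(times(b, h(m, T)), X2) =?= h(M, b),  q(h(h(times(X2, m), X2), X1)) =?= q(h(X1, T)).
Decompose h/2: times(b, h(m, T)) =?= M,  X2 =?= b.
Bind M := times(b, h(m, T)); no other remaining equation mentions M.
Bind X2 := b; substituting into the remaining equation gives: q(h(h(times(b, m), b), X1)) =?= q(h(X1, T)).
Decompose q/1: h(h(times(b, m), b), X1) =?= h(X1, T).
Decompose h/2: h(times(b, m), b) =?= X1,  X1 =?= T.
Bind X1 := h(times(b, m), b); substituting into the remaining equation gives: h(times(b, m), b) =?= T.
Bind T := h(times(b, m), b). Substituting into the earlier binding gives M := times(b, h(m, h(times(b, m), b))).
Applying the MGU to either side gives q(plus(h(times(b, h(m, h(times(b, m), b))), b), q(h(h(times(b, m), b), h(times(b, m), b))))).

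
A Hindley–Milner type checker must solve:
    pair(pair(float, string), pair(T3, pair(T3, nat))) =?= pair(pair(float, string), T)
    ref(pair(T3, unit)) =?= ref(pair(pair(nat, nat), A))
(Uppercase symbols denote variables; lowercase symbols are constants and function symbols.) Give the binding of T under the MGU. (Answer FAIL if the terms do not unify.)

pair(pair(nat, nat), pair(pair(nat, nat), nat))

Decompose pair/2: pair(float, string) =?= pair(float, string),  pair(T3, pair(T3, nat)) =?= T.
Delete trivial equation pair(float, string) =?= pair(float, string).
Bind T := pair(T3, pair(T3, nat)); no other remaining equation mentions T.
Decompose ref/1: pair(T3, unit) =?= pair(pair(nat, nat), A).
Decompose pair/2: T3 =?= pair(nat, nat),  unit =?= A.
Bind T3 := pair(nat, nat); no other remaining equation mentions T3. Substituting into the earlier binding gives T := pair(pair(nat, nat), pair(pair(nat, nat), nat)).
Bind A := unit.
MGU = { T ↦ pair(pair(nat, nat), pair(pair(nat, nat), nat)), T3 ↦ pair(nat, nat), A ↦ unit }, so T ↦ pair(pair(nat, nat), pair(pair(nat, nat), nat)).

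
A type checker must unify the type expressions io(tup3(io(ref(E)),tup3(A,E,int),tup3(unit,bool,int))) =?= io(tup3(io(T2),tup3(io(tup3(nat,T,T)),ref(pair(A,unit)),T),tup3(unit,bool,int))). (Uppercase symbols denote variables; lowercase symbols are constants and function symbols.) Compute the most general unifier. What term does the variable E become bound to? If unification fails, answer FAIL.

ref(pair(io(tup3(nat,int,int)),unit))

Decompose io/1: tup3(io(ref(E)),tup3(A,E,int),tup3(unit,bool,int)) =?= tup3(io(T2),tup3(io(tup3(nat,T,T)),ref(pair(A,unit)),T),tup3(unit,bool,int)).
Decompose tup3/3: io(ref(E)) =?= io(T2),  tup3(A,E,int) =?= tup3(io(tup3(nat,T,T)),ref(pair(A,unit)),T),  tup3(unit,bool,int) =?= tup3(unit,bool,int).
Decompose io/1: ref(E) =?= T2.
Bind T2 := ref(E); no other remaining equation mentions T2.
Decompose tup3/3: A =?= io(tup3(nat,T,T)),  E =?= ref(pair(A,unit)),  int =?= T.
Bind A := io(tup3(nat,T,T)); substituting into the one remaining equation that mentions A gives: E =?= ref(pair(io(tup3(nat,T,T)),unit)).
Bind E := ref(pair(io(tup3(nat,T,T)),unit)); no other remaining equation mentions E. Substituting into the earlier binding gives T2 := ref(ref(pair(io(tup3(nat,T,T)),unit))).
Bind T := int; no other remaining equation mentions T. Substituting into the earlier bindings gives T2 := ref(ref(pair(io(tup3(nat,int,int)),unit))), A := io(tup3(nat,int,int)), E := ref(pair(io(tup3(nat,int,int)),unit)).
Delete trivial equation tup3(unit,bool,int) =?= tup3(unit,bool,int).
MGU = { T2 -> ref(ref(pair(io(tup3(nat,int,int)),unit))), A -> io(tup3(nat,int,int)), E -> ref(pair(io(tup3(nat,int,int)),unit)), T -> int }, so E -> ref(pair(io(tup3(nat,int,int)),unit)).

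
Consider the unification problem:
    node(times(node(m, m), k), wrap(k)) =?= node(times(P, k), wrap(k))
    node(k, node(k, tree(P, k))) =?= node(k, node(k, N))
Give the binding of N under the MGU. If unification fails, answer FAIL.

Decompose node/2: times(node(m, m), k) =?= times(P, k),  wrap(k) =?= wrap(k).
Decompose times/2: node(m, m) =?= P,  k =?= k.
Bind P := node(m, m); substituting into the one remaining equation that mentions P gives: node(k, node(k, tree(node(m, m), k))) =?= node(k, node(k, N)).
Delete trivial equation k =?= k.
Delete trivial equation wrap(k) =?= wrap(k).
Decompose node/2: k =?= k,  node(k, tree(node(m, m), k)) =?= node(k, N).
Delete trivial equation k =?= k.
Decompose node/2: k =?= k,  tree(node(m, m), k) =?= N.
Delete trivial equation k =?= k.
Bind N := tree(node(m, m), k).
MGU = { P -> node(m, m), N -> tree(node(m, m), k) }, so N -> tree(node(m, m), k).

tree(node(m, m), k)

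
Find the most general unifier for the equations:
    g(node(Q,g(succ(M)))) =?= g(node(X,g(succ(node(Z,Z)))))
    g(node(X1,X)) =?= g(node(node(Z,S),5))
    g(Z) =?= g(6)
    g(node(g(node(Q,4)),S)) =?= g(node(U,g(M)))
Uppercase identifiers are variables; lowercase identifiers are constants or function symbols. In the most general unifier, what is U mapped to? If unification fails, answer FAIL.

g(node(5,4))

Decompose g/1: node(Q,g(succ(M))) =?= node(X,g(succ(node(Z,Z)))).
Decompose node/2: Q =?= X,  g(succ(M)) =?= g(succ(node(Z,Z))).
Bind Q := X; substituting into the one remaining equation that mentions Q gives: g(node(g(node(X,4)),S)) =?= g(node(U,g(M))).
Decompose g/1: succ(M) =?= succ(node(Z,Z)).
Decompose succ/1: M =?= node(Z,Z).
Bind M := node(Z,Z); substituting into the one remaining equation that mentions M gives: g(node(g(node(X,4)),S)) =?= g(node(U,g(node(Z,Z)))).
Decompose g/1: node(X1,X) =?= node(node(Z,S),5).
Decompose node/2: X1 =?= node(Z,S),  X =?= 5.
Bind X1 := node(Z,S); no other remaining equation mentions X1.
Bind X := 5; substituting into the one remaining equation that mentions X gives: g(node(g(node(5,4)),S)) =?= g(node(U,g(node(Z,Z)))). Substituting into the earlier binding gives Q := 5.
Decompose g/1: Z =?= 6.
Bind Z := 6; substituting into the remaining equation gives: g(node(g(node(5,4)),S)) =?= g(node(U,g(node(6,6)))). Substituting into the earlier bindings gives M := node(6,6), X1 := node(6,S).
Decompose g/1: node(g(node(5,4)),S) =?= node(U,g(node(6,6))).
Decompose node/2: g(node(5,4)) =?= U,  S =?= g(node(6,6)).
Bind U := g(node(5,4)); no other remaining equation mentions U.
Bind S := g(node(6,6)). Substituting into the earlier binding gives X1 := node(6,g(node(6,6))).
MGU = { Q ↦ 5, M ↦ node(6,6), X1 ↦ node(6,g(node(6,6))), X ↦ 5, Z ↦ 6, U ↦ g(node(5,4)), S ↦ g(node(6,6)) }, so U ↦ g(node(5,4)).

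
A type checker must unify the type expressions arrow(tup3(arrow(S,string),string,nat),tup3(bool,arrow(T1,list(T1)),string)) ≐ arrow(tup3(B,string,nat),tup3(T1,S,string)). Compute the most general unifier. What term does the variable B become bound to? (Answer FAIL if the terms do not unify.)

Decompose arrow/2: tup3(arrow(S,string),string,nat) ≐ tup3(B,string,nat),  tup3(bool,arrow(T1,list(T1)),string) ≐ tup3(T1,S,string).
Decompose tup3/3: arrow(S,string) ≐ B,  string ≐ string,  nat ≐ nat.
Bind B := arrow(S,string); no other remaining equation mentions B.
Delete trivial equation string ≐ string.
Delete trivial equation nat ≐ nat.
Decompose tup3/3: bool ≐ T1,  arrow(T1,list(T1)) ≐ S,  string ≐ string.
Bind T1 := bool; substituting into the one remaining equation that mentions T1 gives: arrow(bool,list(bool)) ≐ S.
Bind S := arrow(bool,list(bool)); no other remaining equation mentions S. Substituting into the earlier binding gives B := arrow(arrow(bool,list(bool)),string).
Delete trivial equation string ≐ string.
MGU = { B := arrow(arrow(bool,list(bool)),string), T1 := bool, S := arrow(bool,list(bool)) }, so B := arrow(arrow(bool,list(bool)),string).

arrow(arrow(bool,list(bool)),string)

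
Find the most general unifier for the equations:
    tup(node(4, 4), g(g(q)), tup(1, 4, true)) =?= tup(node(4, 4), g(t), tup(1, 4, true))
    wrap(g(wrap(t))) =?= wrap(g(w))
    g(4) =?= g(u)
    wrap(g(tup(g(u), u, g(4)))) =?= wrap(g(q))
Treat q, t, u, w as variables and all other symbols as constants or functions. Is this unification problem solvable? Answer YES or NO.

Decompose tup/3: node(4, 4) =?= node(4, 4),  g(g(q)) =?= g(t),  tup(1, 4, true) =?= tup(1, 4, true).
Delete trivial equation node(4, 4) =?= node(4, 4).
Decompose g/1: g(q) =?= t.
Bind t := g(q); substituting into the one remaining equation that mentions t gives: wrap(g(wrap(g(q)))) =?= wrap(g(w)).
Delete trivial equation tup(1, 4, true) =?= tup(1, 4, true).
Decompose wrap/1: g(wrap(g(q))) =?= g(w).
Decompose g/1: wrap(g(q)) =?= w.
Bind w := wrap(g(q)); no other remaining equation mentions w.
Decompose g/1: 4 =?= u.
Bind u := 4; substituting into the remaining equation gives: wrap(g(tup(g(4), 4, g(4)))) =?= wrap(g(q)).
Decompose wrap/1: g(tup(g(4), 4, g(4))) =?= g(q).
Decompose g/1: tup(g(4), 4, g(4)) =?= q.
Bind q := tup(g(4), 4, g(4)). Substituting into the earlier bindings gives t := g(tup(g(4), 4, g(4))), w := wrap(g(tup(g(4), 4, g(4)))).
No equations remain and no clash or occurs-check failure arose, so a unifier exists.

YES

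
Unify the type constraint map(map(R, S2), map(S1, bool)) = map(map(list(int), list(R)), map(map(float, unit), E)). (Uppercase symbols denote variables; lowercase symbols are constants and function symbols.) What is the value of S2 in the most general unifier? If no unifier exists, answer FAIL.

list(list(int))

Decompose map/2: map(R, S2) = map(list(int), list(R)),  map(S1, bool) = map(map(float, unit), E).
Decompose map/2: R = list(int),  S2 = list(R).
Bind R := list(int); substituting into the one remaining equation that mentions R gives: S2 = list(list(int)).
Bind S2 := list(list(int)); no other remaining equation mentions S2.
Decompose map/2: S1 = map(float, unit),  bool = E.
Bind S1 := map(float, unit); no other remaining equation mentions S1.
Bind E := bool.
MGU = { R ↦ list(int), S2 ↦ list(list(int)), S1 ↦ map(float, unit), E ↦ bool }, so S2 ↦ list(list(int)).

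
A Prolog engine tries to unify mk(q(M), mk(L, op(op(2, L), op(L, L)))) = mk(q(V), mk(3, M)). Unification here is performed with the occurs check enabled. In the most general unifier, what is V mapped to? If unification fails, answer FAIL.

op(op(2, 3), op(3, 3))

Decompose mk/2: q(M) = q(V),  mk(L, op(op(2, L), op(L, L))) = mk(3, M).
Decompose q/1: M = V.
Bind M := V; substituting into the remaining equation gives: mk(L, op(op(2, L), op(L, L))) = mk(3, V).
Decompose mk/2: L = 3,  op(op(2, L), op(L, L)) = V.
Bind L := 3; substituting into the remaining equation gives: op(op(2, 3), op(3, 3)) = V.
Bind V := op(op(2, 3), op(3, 3)). Substituting into the earlier binding gives M := op(op(2, 3), op(3, 3)).
MGU = { M -> op(op(2, 3), op(3, 3)), L -> 3, V -> op(op(2, 3), op(3, 3)) }, so V -> op(op(2, 3), op(3, 3)).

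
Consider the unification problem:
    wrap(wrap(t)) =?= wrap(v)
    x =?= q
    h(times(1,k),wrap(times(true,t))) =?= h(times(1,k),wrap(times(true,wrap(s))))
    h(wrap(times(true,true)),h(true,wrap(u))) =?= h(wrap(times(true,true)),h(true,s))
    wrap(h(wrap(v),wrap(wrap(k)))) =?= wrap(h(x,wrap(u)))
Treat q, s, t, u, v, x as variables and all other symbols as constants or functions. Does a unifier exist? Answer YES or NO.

YES

Decompose wrap/1: wrap(t) =?= v.
Bind v := wrap(t); substituting into the one remaining equation that mentions v gives: wrap(h(wrap(wrap(t)),wrap(wrap(k)))) =?= wrap(h(x,wrap(u))).
Bind x := q; substituting into the one remaining equation that mentions x gives: wrap(h(wrap(wrap(t)),wrap(wrap(k)))) =?= wrap(h(q,wrap(u))).
Decompose h/2: times(1,k) =?= times(1,k),  wrap(times(true,t)) =?= wrap(times(true,wrap(s))).
Delete trivial equation times(1,k) =?= times(1,k).
Decompose wrap/1: times(true,t) =?= times(true,wrap(s)).
Decompose times/2: true =?= true,  t =?= wrap(s).
Delete trivial equation true =?= true.
Bind t := wrap(s); substituting into the one remaining equation that mentions t gives: wrap(h(wrap(wrap(wrap(s))),wrap(wrap(k)))) =?= wrap(h(q,wrap(u))). Substituting into the earlier binding gives v := wrap(wrap(s)).
Decompose h/2: wrap(times(true,true)) =?= wrap(times(true,true)),  h(true,wrap(u)) =?= h(true,s).
Delete trivial equation wrap(times(true,true)) =?= wrap(times(true,true)).
Decompose h/2: true =?= true,  wrap(u) =?= s.
Delete trivial equation true =?= true.
Bind s := wrap(u); substituting into the remaining equation gives: wrap(h(wrap(wrap(wrap(wrap(u)))),wrap(wrap(k)))) =?= wrap(h(q,wrap(u))). Substituting into the earlier bindings gives v := wrap(wrap(wrap(u))), t := wrap(wrap(u)).
Decompose wrap/1: h(wrap(wrap(wrap(wrap(u)))),wrap(wrap(k))) =?= h(q,wrap(u)).
Decompose h/2: wrap(wrap(wrap(wrap(u)))) =?= q,  wrap(wrap(k)) =?= wrap(u).
Bind q := wrap(wrap(wrap(wrap(u)))); no other remaining equation mentions q. Substituting into the earlier binding gives x := wrap(wrap(wrap(wrap(u)))).
Decompose wrap/1: wrap(k) =?= u.
Bind u := wrap(k). Substituting into the earlier bindings gives v := wrap(wrap(wrap(wrap(k)))), x := wrap(wrap(wrap(wrap(wrap(k))))), t := wrap(wrap(wrap(k))), s := wrap(wrap(k)), q := wrap(wrap(wrap(wrap(wrap(k))))).
No equations remain and no clash or occurs-check failure arose, so a unifier exists.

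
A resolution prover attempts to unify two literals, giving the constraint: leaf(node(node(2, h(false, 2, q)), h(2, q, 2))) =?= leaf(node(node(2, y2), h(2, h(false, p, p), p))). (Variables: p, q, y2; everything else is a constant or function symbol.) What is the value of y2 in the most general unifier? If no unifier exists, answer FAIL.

Decompose leaf/1: node(node(2, h(false, 2, q)), h(2, q, 2)) =?= node(node(2, y2), h(2, h(false, p, p), p)).
Decompose node/2: node(2, h(false, 2, q)) =?= node(2, y2),  h(2, q, 2) =?= h(2, h(false, p, p), p).
Decompose node/2: 2 =?= 2,  h(false, 2, q) =?= y2.
Delete trivial equation 2 =?= 2.
Bind y2 := h(false, 2, q); no other remaining equation mentions y2.
Decompose h/3: 2 =?= 2,  q =?= h(false, p, p),  2 =?= p.
Delete trivial equation 2 =?= 2.
Bind q := h(false, p, p); no other remaining equation mentions q. Substituting into the earlier binding gives y2 := h(false, 2, h(false, p, p)).
Bind p := 2. Substituting into the earlier bindings gives y2 := h(false, 2, h(false, 2, 2)), q := h(false, 2, 2).
MGU = { y2 ↦ h(false, 2, h(false, 2, 2)), q ↦ h(false, 2, 2), p ↦ 2 }, so y2 ↦ h(false, 2, h(false, 2, 2)).

h(false, 2, h(false, 2, 2))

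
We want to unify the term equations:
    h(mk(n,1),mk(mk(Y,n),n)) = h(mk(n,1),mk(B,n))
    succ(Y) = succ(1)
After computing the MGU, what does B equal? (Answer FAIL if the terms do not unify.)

mk(1,n)

Decompose h/2: mk(n,1) = mk(n,1),  mk(mk(Y,n),n) = mk(B,n).
Delete trivial equation mk(n,1) = mk(n,1).
Decompose mk/2: mk(Y,n) = B,  n = n.
Bind B := mk(Y,n); no other remaining equation mentions B.
Delete trivial equation n = n.
Decompose succ/1: Y = 1.
Bind Y := 1. Substituting into the earlier binding gives B := mk(1,n).
MGU = { B := mk(1,n), Y := 1 }, so B := mk(1,n).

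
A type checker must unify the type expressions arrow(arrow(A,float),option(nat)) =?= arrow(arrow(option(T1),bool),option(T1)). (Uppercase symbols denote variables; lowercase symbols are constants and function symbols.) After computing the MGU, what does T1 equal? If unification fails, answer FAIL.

Decompose arrow/2: arrow(A,float) =?= arrow(option(T1),bool),  option(nat) =?= option(T1).
Decompose arrow/2: A =?= option(T1),  float =?= bool.
Bind A := option(T1); no other remaining equation mentions A.
Clash: constants float and bool differ; no unifier exists.

FAIL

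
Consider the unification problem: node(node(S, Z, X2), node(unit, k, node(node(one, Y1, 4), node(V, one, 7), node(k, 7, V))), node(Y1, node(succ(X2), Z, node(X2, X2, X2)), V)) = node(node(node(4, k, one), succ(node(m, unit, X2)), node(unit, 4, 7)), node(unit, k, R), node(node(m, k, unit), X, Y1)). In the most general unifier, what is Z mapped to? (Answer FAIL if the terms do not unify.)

Decompose node/3: node(S, Z, X2) = node(node(4, k, one), succ(node(m, unit, X2)), node(unit, 4, 7)),  node(unit, k, node(node(one, Y1, 4), node(V, one, 7), node(k, 7, V))) = node(unit, k, R),  node(Y1, node(succ(X2), Z, node(X2, X2, X2)), V) = node(node(m, k, unit), X, Y1).
Decompose node/3: S = node(4, k, one),  Z = succ(node(m, unit, X2)),  X2 = node(unit, 4, 7).
Bind S := node(4, k, one); no other remaining equation mentions S.
Bind Z := succ(node(m, unit, X2)); substituting into the one remaining equation that mentions Z gives: node(Y1, node(succ(X2), succ(node(m, unit, X2)), node(X2, X2, X2)), V) = node(node(m, k, unit), X, Y1).
Bind X2 := node(unit, 4, 7); substituting into the one remaining equation that mentions X2 gives: node(Y1, node(succ(node(unit, 4, 7)), succ(node(m, unit, node(unit, 4, 7))), node(node(unit, 4, 7), node(unit, 4, 7), node(unit, 4, 7))), V) = node(node(m, k, unit), X, Y1). Substituting into the earlier binding gives Z := succ(node(m, unit, node(unit, 4, 7))).
Decompose node/3: unit = unit,  k = k,  node(node(one, Y1, 4), node(V, one, 7), node(k, 7, V)) = R.
Delete trivial equation unit = unit.
Delete trivial equation k = k.
Bind R := node(node(one, Y1, 4), node(V, one, 7), node(k, 7, V)); no other remaining equation mentions R.
Decompose node/3: Y1 = node(m, k, unit),  node(succ(node(unit, 4, 7)), succ(node(m, unit, node(unit, 4, 7))), node(node(unit, 4, 7), node(unit, 4, 7), node(unit, 4, 7))) = X,  V = Y1.
Bind Y1 := node(m, k, unit); substituting into the one remaining equation that mentions Y1 gives: V = node(m, k, unit). Substituting into the earlier binding gives R := node(node(one, node(m, k, unit), 4), node(V, one, 7), node(k, 7, V)).
Bind X := node(succ(node(unit, 4, 7)), succ(node(m, unit, node(unit, 4, 7))), node(node(unit, 4, 7), node(unit, 4, 7), node(unit, 4, 7))); no other remaining equation mentions X.
Bind V := node(m, k, unit). Substituting into the earlier binding gives R := node(node(one, node(m, k, unit), 4), node(node(m, k, unit), one, 7), node(k, 7, node(m, k, unit))).
MGU = { S -> node(4, k, one), Z -> succ(node(m, unit, node(unit, 4, 7))), X2 -> node(unit, 4, 7), R -> node(node(one, node(m, k, unit), 4), node(node(m, k, unit), one, 7), node(k, 7, node(m, k, unit))), Y1 -> node(m, k, unit), X -> node(succ(node(unit, 4, 7)), succ(node(m, unit, node(unit, 4, 7))), node(node(unit, 4, 7), node(unit, 4, 7), node(unit, 4, 7))), V -> node(m, k, unit) }, so Z -> succ(node(m, unit, node(unit, 4, 7))).

succ(node(m, unit, node(unit, 4, 7)))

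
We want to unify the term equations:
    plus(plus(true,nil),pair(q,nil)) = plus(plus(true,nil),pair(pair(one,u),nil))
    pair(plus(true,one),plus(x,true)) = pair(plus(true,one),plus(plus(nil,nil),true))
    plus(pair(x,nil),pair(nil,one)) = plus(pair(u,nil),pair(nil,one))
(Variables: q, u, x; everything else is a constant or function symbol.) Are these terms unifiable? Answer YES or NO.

Decompose plus/2: plus(true,nil) = plus(true,nil),  pair(q,nil) = pair(pair(one,u),nil).
Delete trivial equation plus(true,nil) = plus(true,nil).
Decompose pair/2: q = pair(one,u),  nil = nil.
Bind q := pair(one,u); no other remaining equation mentions q.
Delete trivial equation nil = nil.
Decompose pair/2: plus(true,one) = plus(true,one),  plus(x,true) = plus(plus(nil,nil),true).
Delete trivial equation plus(true,one) = plus(true,one).
Decompose plus/2: x = plus(nil,nil),  true = true.
Bind x := plus(nil,nil); substituting into the one remaining equation that mentions x gives: plus(pair(plus(nil,nil),nil),pair(nil,one)) = plus(pair(u,nil),pair(nil,one)).
Delete trivial equation true = true.
Decompose plus/2: pair(plus(nil,nil),nil) = pair(u,nil),  pair(nil,one) = pair(nil,one).
Decompose pair/2: plus(nil,nil) = u,  nil = nil.
Bind u := plus(nil,nil); no other remaining equation mentions u. Substituting into the earlier binding gives q := pair(one,plus(nil,nil)).
Delete trivial equation nil = nil.
Delete trivial equation pair(nil,one) = pair(nil,one).
No equations remain and no clash or occurs-check failure arose, so a unifier exists.

YES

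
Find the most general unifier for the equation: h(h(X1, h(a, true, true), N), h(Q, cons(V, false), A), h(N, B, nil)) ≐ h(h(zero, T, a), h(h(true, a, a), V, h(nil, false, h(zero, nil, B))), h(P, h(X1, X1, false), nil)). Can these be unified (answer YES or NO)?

Decompose h/3: h(X1, h(a, true, true), N) ≐ h(zero, T, a),  h(Q, cons(V, false), A) ≐ h(h(true, a, a), V, h(nil, false, h(zero, nil, B))),  h(N, B, nil) ≐ h(P, h(X1, X1, false), nil).
Decompose h/3: X1 ≐ zero,  h(a, true, true) ≐ T,  N ≐ a.
Bind X1 := zero; substituting into the one remaining equation that mentions X1 gives: h(N, B, nil) ≐ h(P, h(zero, zero, false), nil).
Bind T := h(a, true, true); no other remaining equation mentions T.
Bind N := a; substituting into the one remaining equation that mentions N gives: h(a, B, nil) ≐ h(P, h(zero, zero, false), nil).
Decompose h/3: Q ≐ h(true, a, a),  cons(V, false) ≐ V,  A ≐ h(nil, false, h(zero, nil, B)).
Bind Q := h(true, a, a); no other remaining equation mentions Q.
Occurs check fails: V occurs in cons(V, false); the equation V ≐ cons(V, false) has no finite solution.

NO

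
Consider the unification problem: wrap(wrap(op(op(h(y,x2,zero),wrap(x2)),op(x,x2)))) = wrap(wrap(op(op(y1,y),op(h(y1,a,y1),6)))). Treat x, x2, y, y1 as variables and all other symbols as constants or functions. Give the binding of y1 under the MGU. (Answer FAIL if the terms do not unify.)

Decompose wrap/1: wrap(op(op(h(y,x2,zero),wrap(x2)),op(x,x2))) = wrap(op(op(y1,y),op(h(y1,a,y1),6))).
Decompose wrap/1: op(op(h(y,x2,zero),wrap(x2)),op(x,x2)) = op(op(y1,y),op(h(y1,a,y1),6)).
Decompose op/2: op(h(y,x2,zero),wrap(x2)) = op(y1,y),  op(x,x2) = op(h(y1,a,y1),6).
Decompose op/2: h(y,x2,zero) = y1,  wrap(x2) = y.
Bind y1 := h(y,x2,zero); substituting into the one remaining equation that mentions y1 gives: op(x,x2) = op(h(h(y,x2,zero),a,h(y,x2,zero)),6).
Bind y := wrap(x2); substituting into the remaining equation gives: op(x,x2) = op(h(h(wrap(x2),x2,zero),a,h(wrap(x2),x2,zero)),6). Substituting into the earlier binding gives y1 := h(wrap(x2),x2,zero).
Decompose op/2: x = h(h(wrap(x2),x2,zero),a,h(wrap(x2),x2,zero)),  x2 = 6.
Bind x := h(h(wrap(x2),x2,zero),a,h(wrap(x2),x2,zero)); no other remaining equation mentions x.
Bind x2 := 6. Substituting into the earlier bindings gives y1 := h(wrap(6),6,zero), y := wrap(6), x := h(h(wrap(6),6,zero),a,h(wrap(6),6,zero)).
MGU = { y1 ↦ h(wrap(6),6,zero), y ↦ wrap(6), x ↦ h(h(wrap(6),6,zero),a,h(wrap(6),6,zero)), x2 ↦ 6 }, so y1 ↦ h(wrap(6),6,zero).

h(wrap(6),6,zero)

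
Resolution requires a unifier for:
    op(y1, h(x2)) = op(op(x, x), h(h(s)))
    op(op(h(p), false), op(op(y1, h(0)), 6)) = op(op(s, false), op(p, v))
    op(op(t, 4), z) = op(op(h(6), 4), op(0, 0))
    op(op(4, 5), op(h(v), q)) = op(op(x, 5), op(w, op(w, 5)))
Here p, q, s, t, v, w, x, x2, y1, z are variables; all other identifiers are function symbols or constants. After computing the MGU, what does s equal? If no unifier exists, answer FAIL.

h(op(op(4, 4), h(0)))

Decompose op/2: y1 = op(x, x),  h(x2) = h(h(s)).
Bind y1 := op(x, x); substituting into the one remaining equation that mentions y1 gives: op(op(h(p), false), op(op(op(x, x), h(0)), 6)) = op(op(s, false), op(p, v)).
Decompose h/1: x2 = h(s).
Bind x2 := h(s); no other remaining equation mentions x2.
Decompose op/2: op(h(p), false) = op(s, false),  op(op(op(x, x), h(0)), 6) = op(p, v).
Decompose op/2: h(p) = s,  false = false.
Bind s := h(p); no other remaining equation mentions s. Substituting into the earlier binding gives x2 := h(h(p)).
Delete trivial equation false = false.
Decompose op/2: op(op(x, x), h(0)) = p,  6 = v.
Bind p := op(op(x, x), h(0)); no other remaining equation mentions p. Substituting into the earlier bindings gives x2 := h(h(op(op(x, x), h(0)))), s := h(op(op(x, x), h(0))).
Bind v := 6; substituting into the one remaining equation that mentions v gives: op(op(4, 5), op(h(6), q)) = op(op(x, 5), op(w, op(w, 5))).
Decompose op/2: op(t, 4) = op(h(6), 4),  z = op(0, 0).
Decompose op/2: t = h(6),  4 = 4.
Bind t := h(6); no other remaining equation mentions t.
Delete trivial equation 4 = 4.
Bind z := op(0, 0); no other remaining equation mentions z.
Decompose op/2: op(4, 5) = op(x, 5),  op(h(6), q) = op(w, op(w, 5)).
Decompose op/2: 4 = x,  5 = 5.
Bind x := 4; no other remaining equation mentions x. Substituting into the earlier bindings gives y1 := op(4, 4), x2 := h(h(op(op(4, 4), h(0)))), s := h(op(op(4, 4), h(0))), p := op(op(4, 4), h(0)).
Delete trivial equation 5 = 5.
Decompose op/2: h(6) = w,  q = op(w, 5).
Bind w := h(6); substituting into the remaining equation gives: q = op(h(6), 5).
Bind q := op(h(6), 5).
MGU = { y1 ↦ op(4, 4), x2 ↦ h(h(op(op(4, 4), h(0)))), s ↦ h(op(op(4, 4), h(0))), p ↦ op(op(4, 4), h(0)), v ↦ 6, t ↦ h(6), z ↦ op(0, 0), x ↦ 4, w ↦ h(6), q ↦ op(h(6), 5) }, so s ↦ h(op(op(4, 4), h(0))).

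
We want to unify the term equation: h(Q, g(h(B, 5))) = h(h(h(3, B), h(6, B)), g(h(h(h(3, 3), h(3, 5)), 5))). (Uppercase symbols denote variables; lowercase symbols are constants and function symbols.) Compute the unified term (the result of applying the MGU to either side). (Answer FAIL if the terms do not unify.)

Decompose h/2: Q = h(h(3, B), h(6, B)),  g(h(B, 5)) = g(h(h(h(3, 3), h(3, 5)), 5)).
Bind Q := h(h(3, B), h(6, B)); no other remaining equation mentions Q.
Decompose g/1: h(B, 5) = h(h(h(3, 3), h(3, 5)), 5).
Decompose h/2: B = h(h(3, 3), h(3, 5)),  5 = 5.
Bind B := h(h(3, 3), h(3, 5)); no other remaining equation mentions B. Substituting into the earlier binding gives Q := h(h(3, h(h(3, 3), h(3, 5))), h(6, h(h(3, 3), h(3, 5)))).
Delete trivial equation 5 = 5.
Applying the MGU to either side gives h(h(h(3, h(h(3, 3), h(3, 5))), h(6, h(h(3, 3), h(3, 5)))), g(h(h(h(3, 3), h(3, 5)), 5))).

h(h(h(3, h(h(3, 3), h(3, 5))), h(6, h(h(3, 3), h(3, 5)))), g(h(h(h(3, 3), h(3, 5)), 5)))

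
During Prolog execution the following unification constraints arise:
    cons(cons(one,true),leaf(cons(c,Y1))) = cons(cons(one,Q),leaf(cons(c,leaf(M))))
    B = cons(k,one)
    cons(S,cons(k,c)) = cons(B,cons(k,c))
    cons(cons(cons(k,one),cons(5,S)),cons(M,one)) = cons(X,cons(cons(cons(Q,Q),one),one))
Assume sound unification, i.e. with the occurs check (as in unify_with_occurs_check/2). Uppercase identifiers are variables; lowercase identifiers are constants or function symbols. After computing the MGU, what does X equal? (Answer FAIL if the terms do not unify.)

Decompose cons/2: cons(one,true) = cons(one,Q),  leaf(cons(c,Y1)) = leaf(cons(c,leaf(M))).
Decompose cons/2: one = one,  true = Q.
Delete trivial equation one = one.
Bind Q := true; substituting into the one remaining equation that mentions Q gives: cons(cons(cons(k,one),cons(5,S)),cons(M,one)) = cons(X,cons(cons(cons(true,true),one),one)).
Decompose leaf/1: cons(c,Y1) = cons(c,leaf(M)).
Decompose cons/2: c = c,  Y1 = leaf(M).
Delete trivial equation c = c.
Bind Y1 := leaf(M); no other remaining equation mentions Y1.
Bind B := cons(k,one); substituting into the one remaining equation that mentions B gives: cons(S,cons(k,c)) = cons(cons(k,one),cons(k,c)).
Decompose cons/2: S = cons(k,one),  cons(k,c) = cons(k,c).
Bind S := cons(k,one); substituting into the one remaining equation that mentions S gives: cons(cons(cons(k,one),cons(5,cons(k,one))),cons(M,one)) = cons(X,cons(cons(cons(true,true),one),one)).
Delete trivial equation cons(k,c) = cons(k,c).
Decompose cons/2: cons(cons(k,one),cons(5,cons(k,one))) = X,  cons(M,one) = cons(cons(cons(true,true),one),one).
Bind X := cons(cons(k,one),cons(5,cons(k,one))); no other remaining equation mentions X.
Decompose cons/2: M = cons(cons(true,true),one),  one = one.
Bind M := cons(cons(true,true),one); no other remaining equation mentions M. Substituting into the earlier binding gives Y1 := leaf(cons(cons(true,true),one)).
Delete trivial equation one = one.
MGU = { Q -> true, Y1 -> leaf(cons(cons(true,true),one)), B -> cons(k,one), S -> cons(k,one), X -> cons(cons(k,one),cons(5,cons(k,one))), M -> cons(cons(true,true),one) }, so X -> cons(cons(k,one),cons(5,cons(k,one))).

cons(cons(k,one),cons(5,cons(k,one)))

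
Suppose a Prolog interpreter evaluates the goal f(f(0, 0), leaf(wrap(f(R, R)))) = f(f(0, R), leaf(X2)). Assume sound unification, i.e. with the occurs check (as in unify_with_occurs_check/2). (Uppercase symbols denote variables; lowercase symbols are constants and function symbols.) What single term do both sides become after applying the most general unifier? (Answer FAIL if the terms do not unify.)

f(f(0, 0), leaf(wrap(f(0, 0))))

Decompose f/2: f(0, 0) = f(0, R),  leaf(wrap(f(R, R))) = leaf(X2).
Decompose f/2: 0 = 0,  0 = R.
Delete trivial equation 0 = 0.
Bind R := 0; substituting into the remaining equation gives: leaf(wrap(f(0, 0))) = leaf(X2).
Decompose leaf/1: wrap(f(0, 0)) = X2.
Bind X2 := wrap(f(0, 0)).
Applying the MGU to either side gives f(f(0, 0), leaf(wrap(f(0, 0)))).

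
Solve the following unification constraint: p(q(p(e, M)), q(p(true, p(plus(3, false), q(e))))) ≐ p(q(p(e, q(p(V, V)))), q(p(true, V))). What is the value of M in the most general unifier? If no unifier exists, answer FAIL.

Decompose p/2: q(p(e, M)) ≐ q(p(e, q(p(V, V)))),  q(p(true, p(plus(3, false), q(e)))) ≐ q(p(true, V)).
Decompose q/1: p(e, M) ≐ p(e, q(p(V, V))).
Decompose p/2: e ≐ e,  M ≐ q(p(V, V)).
Delete trivial equation e ≐ e.
Bind M := q(p(V, V)); no other remaining equation mentions M.
Decompose q/1: p(true, p(plus(3, false), q(e))) ≐ p(true, V).
Decompose p/2: true ≐ true,  p(plus(3, false), q(e)) ≐ V.
Delete trivial equation true ≐ true.
Bind V := p(plus(3, false), q(e)). Substituting into the earlier binding gives M := q(p(p(plus(3, false), q(e)), p(plus(3, false), q(e)))).
MGU = { M := q(p(p(plus(3, false), q(e)), p(plus(3, false), q(e)))), V := p(plus(3, false), q(e)) }, so M := q(p(p(plus(3, false), q(e)), p(plus(3, false), q(e)))).

q(p(p(plus(3, false), q(e)), p(plus(3, false), q(e))))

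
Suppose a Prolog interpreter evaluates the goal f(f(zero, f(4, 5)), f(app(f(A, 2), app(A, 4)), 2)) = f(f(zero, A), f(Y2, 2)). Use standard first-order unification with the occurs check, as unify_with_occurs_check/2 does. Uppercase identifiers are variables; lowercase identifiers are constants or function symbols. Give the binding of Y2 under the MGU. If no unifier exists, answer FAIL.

app(f(f(4, 5), 2), app(f(4, 5), 4))

Decompose f/2: f(zero, f(4, 5)) = f(zero, A),  f(app(f(A, 2), app(A, 4)), 2) = f(Y2, 2).
Decompose f/2: zero = zero,  f(4, 5) = A.
Delete trivial equation zero = zero.
Bind A := f(4, 5); substituting into the remaining equation gives: f(app(f(f(4, 5), 2), app(f(4, 5), 4)), 2) = f(Y2, 2).
Decompose f/2: app(f(f(4, 5), 2), app(f(4, 5), 4)) = Y2,  2 = 2.
Bind Y2 := app(f(f(4, 5), 2), app(f(4, 5), 4)); no other remaining equation mentions Y2.
Delete trivial equation 2 = 2.
MGU = { A ↦ f(4, 5), Y2 ↦ app(f(f(4, 5), 2), app(f(4, 5), 4)) }, so Y2 ↦ app(f(f(4, 5), 2), app(f(4, 5), 4)).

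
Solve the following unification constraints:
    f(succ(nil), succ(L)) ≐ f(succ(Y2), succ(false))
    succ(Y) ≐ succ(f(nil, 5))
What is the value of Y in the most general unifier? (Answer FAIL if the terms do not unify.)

f(nil, 5)

Decompose f/2: succ(nil) ≐ succ(Y2),  succ(L) ≐ succ(false).
Decompose succ/1: nil ≐ Y2.
Bind Y2 := nil; no other remaining equation mentions Y2.
Decompose succ/1: L ≐ false.
Bind L := false; no other remaining equation mentions L.
Decompose succ/1: Y ≐ f(nil, 5).
Bind Y := f(nil, 5).
MGU = { Y2 -> nil, L -> false, Y -> f(nil, 5) }, so Y -> f(nil, 5).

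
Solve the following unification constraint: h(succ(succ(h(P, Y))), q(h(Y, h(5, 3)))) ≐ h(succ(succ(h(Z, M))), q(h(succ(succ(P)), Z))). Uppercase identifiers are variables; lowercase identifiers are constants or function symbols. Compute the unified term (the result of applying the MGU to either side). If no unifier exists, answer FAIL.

Decompose h/2: succ(succ(h(P, Y))) ≐ succ(succ(h(Z, M))),  q(h(Y, h(5, 3))) ≐ q(h(succ(succ(P)), Z)).
Decompose succ/1: succ(h(P, Y)) ≐ succ(h(Z, M)).
Decompose succ/1: h(P, Y) ≐ h(Z, M).
Decompose h/2: P ≐ Z,  Y ≐ M.
Bind P := Z; substituting into the one remaining equation that mentions P gives: q(h(Y, h(5, 3))) ≐ q(h(succ(succ(Z)), Z)).
Bind Y := M; substituting into the remaining equation gives: q(h(M, h(5, 3))) ≐ q(h(succ(succ(Z)), Z)).
Decompose q/1: h(M, h(5, 3)) ≐ h(succ(succ(Z)), Z).
Decompose h/2: M ≐ succ(succ(Z)),  h(5, 3) ≐ Z.
Bind M := succ(succ(Z)); no other remaining equation mentions M. Substituting into the earlier binding gives Y := succ(succ(Z)).
Bind Z := h(5, 3). Substituting into the earlier bindings gives P := h(5, 3), Y := succ(succ(h(5, 3))), M := succ(succ(h(5, 3))).
Applying the MGU to either side gives h(succ(succ(h(h(5, 3), succ(succ(h(5, 3)))))), q(h(succ(succ(h(5, 3))), h(5, 3)))).

h(succ(succ(h(h(5, 3), succ(succ(h(5, 3)))))), q(h(succ(succ(h(5, 3))), h(5, 3))))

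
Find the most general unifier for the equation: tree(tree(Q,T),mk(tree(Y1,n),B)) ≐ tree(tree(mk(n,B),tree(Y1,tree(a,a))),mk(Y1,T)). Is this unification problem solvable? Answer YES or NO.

Decompose tree/2: tree(Q,T) ≐ tree(mk(n,B),tree(Y1,tree(a,a))),  mk(tree(Y1,n),B) ≐ mk(Y1,T).
Decompose tree/2: Q ≐ mk(n,B),  T ≐ tree(Y1,tree(a,a)).
Bind Q := mk(n,B); no other remaining equation mentions Q.
Bind T := tree(Y1,tree(a,a)); substituting into the remaining equation gives: mk(tree(Y1,n),B) ≐ mk(Y1,tree(Y1,tree(a,a))).
Decompose mk/2: tree(Y1,n) ≐ Y1,  B ≐ tree(Y1,tree(a,a)).
Occurs check fails: Y1 occurs in tree(Y1,n); the equation Y1 ≐ tree(Y1,n) has no finite solution.

NO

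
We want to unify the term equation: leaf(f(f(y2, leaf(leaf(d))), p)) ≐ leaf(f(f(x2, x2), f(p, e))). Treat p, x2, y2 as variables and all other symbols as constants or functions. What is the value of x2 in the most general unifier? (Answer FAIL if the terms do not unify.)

FAIL

Decompose leaf/1: f(f(y2, leaf(leaf(d))), p) ≐ f(f(x2, x2), f(p, e)).
Decompose f/2: f(y2, leaf(leaf(d))) ≐ f(x2, x2),  p ≐ f(p, e).
Decompose f/2: y2 ≐ x2,  leaf(leaf(d)) ≐ x2.
Bind y2 := x2; no other remaining equation mentions y2.
Bind x2 := leaf(leaf(d)); no other remaining equation mentions x2. Substituting into the earlier binding gives y2 := leaf(leaf(d)).
Occurs check fails: p occurs in f(p, e); the equation p ≐ f(p, e) has no finite solution.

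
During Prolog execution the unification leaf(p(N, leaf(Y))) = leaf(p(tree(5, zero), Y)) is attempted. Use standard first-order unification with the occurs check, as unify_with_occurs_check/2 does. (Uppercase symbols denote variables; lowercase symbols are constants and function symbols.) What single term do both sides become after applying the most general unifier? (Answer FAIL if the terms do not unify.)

Decompose leaf/1: p(N, leaf(Y)) = p(tree(5, zero), Y).
Decompose p/2: N = tree(5, zero),  leaf(Y) = Y.
Bind N := tree(5, zero); no other remaining equation mentions N.
Occurs check fails: Y occurs in leaf(Y); the equation Y = leaf(Y) has no finite solution.

FAIL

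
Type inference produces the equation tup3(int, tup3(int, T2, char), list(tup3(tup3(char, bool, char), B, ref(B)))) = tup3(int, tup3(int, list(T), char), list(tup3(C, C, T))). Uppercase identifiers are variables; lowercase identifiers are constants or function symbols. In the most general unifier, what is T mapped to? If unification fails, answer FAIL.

ref(tup3(char, bool, char))

Decompose tup3/3: int = int,  tup3(int, T2, char) = tup3(int, list(T), char),  list(tup3(tup3(char, bool, char), B, ref(B))) = list(tup3(C, C, T)).
Delete trivial equation int = int.
Decompose tup3/3: int = int,  T2 = list(T),  char = char.
Delete trivial equation int = int.
Bind T2 := list(T); no other remaining equation mentions T2.
Delete trivial equation char = char.
Decompose list/1: tup3(tup3(char, bool, char), B, ref(B)) = tup3(C, C, T).
Decompose tup3/3: tup3(char, bool, char) = C,  B = C,  ref(B) = T.
Bind C := tup3(char, bool, char); substituting into the one remaining equation that mentions C gives: B = tup3(char, bool, char).
Bind B := tup3(char, bool, char); substituting into the remaining equation gives: ref(tup3(char, bool, char)) = T.
Bind T := ref(tup3(char, bool, char)). Substituting into the earlier binding gives T2 := list(ref(tup3(char, bool, char))).
MGU = { T2 -> list(ref(tup3(char, bool, char))), C -> tup3(char, bool, char), B -> tup3(char, bool, char), T -> ref(tup3(char, bool, char)) }, so T -> ref(tup3(char, bool, char)).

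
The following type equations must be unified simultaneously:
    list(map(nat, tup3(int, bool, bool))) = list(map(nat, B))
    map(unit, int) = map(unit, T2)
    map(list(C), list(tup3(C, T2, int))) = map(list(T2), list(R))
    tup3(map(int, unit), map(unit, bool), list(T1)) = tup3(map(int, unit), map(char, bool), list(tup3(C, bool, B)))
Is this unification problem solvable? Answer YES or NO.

NO

Decompose list/1: map(nat, tup3(int, bool, bool)) = map(nat, B).
Decompose map/2: nat = nat,  tup3(int, bool, bool) = B.
Delete trivial equation nat = nat.
Bind B := tup3(int, bool, bool); substituting into the one remaining equation that mentions B gives: tup3(map(int, unit), map(unit, bool), list(T1)) = tup3(map(int, unit), map(char, bool), list(tup3(C, bool, tup3(int, bool, bool)))).
Decompose map/2: unit = unit,  int = T2.
Delete trivial equation unit = unit.
Bind T2 := int; substituting into the one remaining equation that mentions T2 gives: map(list(C), list(tup3(C, int, int))) = map(list(int), list(R)).
Decompose map/2: list(C) = list(int),  list(tup3(C, int, int)) = list(R).
Decompose list/1: C = int.
Bind C := int; substituting into the remaining equations gives: list(tup3(int, int, int)) = list(R),  tup3(map(int, unit), map(unit, bool), list(T1)) = tup3(map(int, unit), map(char, bool), list(tup3(int, bool, tup3(int, bool, bool)))).
Decompose list/1: tup3(int, int, int) = R.
Bind R := tup3(int, int, int); no other remaining equation mentions R.
Decompose tup3/3: map(int, unit) = map(int, unit),  map(unit, bool) = map(char, bool),  list(T1) = list(tup3(int, bool, tup3(int, bool, bool))).
Delete trivial equation map(int, unit) = map(int, unit).
Decompose map/2: unit = char,  bool = bool.
Clash: constants unit and char differ; no unifier exists.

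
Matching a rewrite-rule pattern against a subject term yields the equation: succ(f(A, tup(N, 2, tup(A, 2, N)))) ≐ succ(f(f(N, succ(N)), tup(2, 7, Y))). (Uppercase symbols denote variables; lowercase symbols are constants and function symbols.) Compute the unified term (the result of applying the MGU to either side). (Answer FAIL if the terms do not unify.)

Decompose succ/1: f(A, tup(N, 2, tup(A, 2, N))) ≐ f(f(N, succ(N)), tup(2, 7, Y)).
Decompose f/2: A ≐ f(N, succ(N)),  tup(N, 2, tup(A, 2, N)) ≐ tup(2, 7, Y).
Bind A := f(N, succ(N)); substituting into the remaining equation gives: tup(N, 2, tup(f(N, succ(N)), 2, N)) ≐ tup(2, 7, Y).
Decompose tup/3: N ≐ 2,  2 ≐ 7,  tup(f(N, succ(N)), 2, N) ≐ Y.
Bind N := 2; substituting into the one remaining equation that mentions N gives: tup(f(2, succ(2)), 2, 2) ≐ Y. Substituting into the earlier binding gives A := f(2, succ(2)).
Clash: constants 2 and 7 differ; no unifier exists.

FAIL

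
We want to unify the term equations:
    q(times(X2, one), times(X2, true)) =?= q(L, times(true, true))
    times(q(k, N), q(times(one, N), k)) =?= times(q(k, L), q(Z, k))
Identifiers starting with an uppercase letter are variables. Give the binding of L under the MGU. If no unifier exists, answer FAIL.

Decompose q/2: times(X2, one) =?= L,  times(X2, true) =?= times(true, true).
Bind L := times(X2, one); substituting into the one remaining equation that mentions L gives: times(q(k, N), q(times(one, N), k)) =?= times(q(k, times(X2, one)), q(Z, k)).
Decompose times/2: X2 =?= true,  true =?= true.
Bind X2 := true; substituting into the one remaining equation that mentions X2 gives: times(q(k, N), q(times(one, N), k)) =?= times(q(k, times(true, one)), q(Z, k)). Substituting into the earlier binding gives L := times(true, one).
Delete trivial equation true =?= true.
Decompose times/2: q(k, N) =?= q(k, times(true, one)),  q(times(one, N), k) =?= q(Z, k).
Decompose q/2: k =?= k,  N =?= times(true, one).
Delete trivial equation k =?= k.
Bind N := times(true, one); substituting into the remaining equation gives: q(times(one, times(true, one)), k) =?= q(Z, k).
Decompose q/2: times(one, times(true, one)) =?= Z,  k =?= k.
Bind Z := times(one, times(true, one)); no other remaining equation mentions Z.
Delete trivial equation k =?= k.
MGU = { L := times(true, one), X2 := true, N := times(true, one), Z := times(one, times(true, one)) }, so L := times(true, one).

times(true, one)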